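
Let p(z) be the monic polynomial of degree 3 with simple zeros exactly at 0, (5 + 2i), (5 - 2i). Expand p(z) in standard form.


The polynomial is p(z) = ∏_{α ∈ S} (z − α), where S = {0, (5 + 2i), (5 - 2i)}.
Expanding the product yields: p(z) = z^3 -10·z^2 + 29·z.
Note conjugate pairs combine to real quadratics: (z − (5+2i))(z − (5−2i)) = z² − 10z + 29.
The resulting polynomial has degree 3 and real coefficients as required.

p(z) = z^3 -10·z^2 + 29·z.


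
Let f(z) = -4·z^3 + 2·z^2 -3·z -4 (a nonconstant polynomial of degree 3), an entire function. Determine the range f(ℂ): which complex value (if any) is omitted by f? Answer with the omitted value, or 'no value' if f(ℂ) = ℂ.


Little Picard bounds the complement of f(ℂ) to at most one point.
For every w ∈ ℂ, the equation p(z) − w = 0 is a nonconstant polynomial in z and hence has at least one root by the fundamental theorem of algebra. So p is surjective onto ℂ, omitting no value.

Omitted value: no value.


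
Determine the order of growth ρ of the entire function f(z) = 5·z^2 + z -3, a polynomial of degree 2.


|f(z)| ≤ Σ|c_k|·r^k = O(r^2) as r → ∞. Polynomial growth is O(e^{r^ε}) for every ε > 0 (since r^2/e^{r^ε} → 0), so ρ ≤ ε for all ε > 0, i.e. ρ = 0. Every nonconstant polynomial has order 0.
Therefore ρ = 0.

Order ρ = 0.


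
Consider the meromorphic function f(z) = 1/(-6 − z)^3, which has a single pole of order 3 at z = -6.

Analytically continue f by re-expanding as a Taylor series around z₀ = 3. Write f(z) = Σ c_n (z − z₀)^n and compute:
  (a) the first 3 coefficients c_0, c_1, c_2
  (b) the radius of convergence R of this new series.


Let w = z − z₀, so z = z₀ + w.
Then -6 − z = -6 − (z₀ + w) = (-6 − z₀) − w = -9 − w.
f(z) = 1/(-9 − w)^3 = (1/(-9)^3) · (1 − w/(-9))^{−3}.
By the binomial series (1−u)^{−3} = Σ_{n≥0} C(n+2, 2) u^n for |u|<1, with u = w/(-9):
  c_n = C(n+2, 2) / (-9)^(n+3).
  c_0 = 1/(-9)^3 = -1/729.
  c_1 = 3/(-9)^4 = 1/2187.
  c_2 = 6/(-9)^5 = -2/19683.
The series is valid for |w/d| < 1, i.e. |z − z₀| < |d|.
Radius of convergence: R = |-6 − z₀| = |-9| = 9 (distance from z₀ to the singularity z = -6).

c_0 = -1/729, c_1 = 1/2187, c_2 = -2/19683; R = 9.


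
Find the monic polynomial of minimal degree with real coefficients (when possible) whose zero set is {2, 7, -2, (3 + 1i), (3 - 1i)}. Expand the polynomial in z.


The polynomial is p(z) = ∏_{α ∈ S} (z − α), where S = {2, 7, -2, (3 + 1i), (3 - 1i)}.
Expanding the product yields: p(z) = z^5 -13·z^4 + 48·z^3 -18·z^2 -208·z + 280.
Note conjugate pairs combine to real quadratics: (z − (3+1i))(z − (3−1i)) = z² − 6z + 10.
The resulting polynomial has degree 5 and real coefficients as required.

p(z) = z^5 -13·z^4 + 48·z^3 -18·z^2 -208·z + 280.


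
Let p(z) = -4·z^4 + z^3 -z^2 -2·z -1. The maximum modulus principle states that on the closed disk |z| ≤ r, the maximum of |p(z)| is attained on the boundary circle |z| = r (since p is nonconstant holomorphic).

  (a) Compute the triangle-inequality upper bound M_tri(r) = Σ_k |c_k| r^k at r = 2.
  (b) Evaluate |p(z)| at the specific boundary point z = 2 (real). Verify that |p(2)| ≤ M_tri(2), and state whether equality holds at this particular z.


Coefficients: c_0 = -1, c_1 = -2, c_2 = -1, c_3 = 1, c_4 = -4. Radius r = 2.
Part (a). Triangle bound: M_tri(r) = Σ_k |c_k| r^k
  = |-1|·2^0 + |-2|·2^1 + |-1|·2^2 + |1|·2^3 + |-4|·2^4
  = 1 + 4 + 4 + 8 + 64 = 81.
This bounds M(r) := max_{|z|=r} |p(z)| from above; equality holds iff all terms c_k z^k can be made to align in phase at a single z on |z|=r.
Part (b). At z = 2 (real, on the circle |z| = r):
  p(2) = (-1)·2^0 + (-2)·2^1 + (-1)·2^2 + (1)·2^3 + (-4)·2^4 = -65.
  |p(2)| = 65.
Check: |p(2)| = 65 ≤ 81 = M_tri(2). ✓ Equality does not hold at z = 2 (the coefficients have mixed signs, so the terms do not all align in phase there).

M_tri(2) = 81; |p(2)| = 65; equality at z=2: no.


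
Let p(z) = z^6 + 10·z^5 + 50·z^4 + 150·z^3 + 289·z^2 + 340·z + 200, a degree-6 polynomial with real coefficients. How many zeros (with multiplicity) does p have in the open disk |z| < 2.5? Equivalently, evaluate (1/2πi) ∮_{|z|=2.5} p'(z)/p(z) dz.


The zeros of p are: (-2 + 1i), (-2 - 1i), (-1 + 2i), (-1 - 2i), (-2 + 2i), (-2 - 2i).
Their magnitudes are: 2.236, 2.236, 2.236, 2.236, 2.828, 2.828.
Zeros with |z| < R = 2.5: (-2 + 1i), (-2 - 1i), (-1 + 2i), (-1 - 2i).
Count = 4.
By the argument principle, (1/2πi) ∮_{|z|=R} p'(z)/p(z) dz equals exactly this count.

Number of zeros inside |z| < 2.5: 4.


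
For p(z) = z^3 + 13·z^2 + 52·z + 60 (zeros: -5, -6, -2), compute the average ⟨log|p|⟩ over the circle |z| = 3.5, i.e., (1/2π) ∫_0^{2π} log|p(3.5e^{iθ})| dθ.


Zeros: -6, -5, -2; r = 3.5.
Inside |z| < r: -2. Outside (|z| ≥ r): -6, -5.
p(0) = 60, so log|p(0)| = log(60) = 4.0943.
Apply Jensen: I(r) = log|p(0)| + Σ_k log(r/|z_k|), summed over zeros inside |z| < r.
  log(r/|z_k|) for z_k = -2: log(3.5/2) = 0.5596
  Outside zeros (-6, -5) contribute nothing to the Jensen sum.
Sum over inside zeros: 0.5596.
I(r) = log|p(0)| + (inside sum) = 4.0943 + 0.5596 = 4.6540.
Note: since some zeros are outside |z| ≤ r, the simplified n·log(r) form does NOT apply — only the inside zeros contribute.

I(r) ≈ 4.6540.


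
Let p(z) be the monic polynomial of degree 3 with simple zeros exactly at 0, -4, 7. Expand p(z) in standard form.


The polynomial is p(z) = ∏_{α ∈ S} (z − α), where S = {0, -4, 7}.
Expanding the product yields: p(z) = z^3 -3·z^2 -28·z.
The resulting polynomial has degree 3 and real coefficients as required.

p(z) = z^3 -3·z^2 -28·z.


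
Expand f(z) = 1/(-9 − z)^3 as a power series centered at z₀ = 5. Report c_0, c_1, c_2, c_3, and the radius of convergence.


Let w = z − z₀, so z = z₀ + w.
Then -9 − z = -9 − (z₀ + w) = (-9 − z₀) − w = -14 − w.
f(z) = 1/(-14 − w)^3 = (1/(-14)^3) · (1 − w/(-14))^{−3}.
By the binomial series (1−u)^{−3} = Σ_{n≥0} C(n+2, 2) u^n for |u|<1, with u = w/(-14):
  c_n = C(n+2, 2) / (-14)^(n+3).
  c_0 = 1/(-14)^3 = -1/2744.
  c_1 = 3/(-14)^4 = 3/38416.
  c_2 = 6/(-14)^5 = -3/268912.
  c_3 = 10/(-14)^6 = 5/3764768.
The series is valid for |w/d| < 1, i.e. |z − z₀| < |d|.
Radius of convergence: R = |-9 − z₀| = |-14| = 14 (distance from z₀ to the singularity z = -9).

c_0 = -1/2744, c_1 = 3/38416, c_2 = -3/268912, c_3 = 5/3764768; R = 14.


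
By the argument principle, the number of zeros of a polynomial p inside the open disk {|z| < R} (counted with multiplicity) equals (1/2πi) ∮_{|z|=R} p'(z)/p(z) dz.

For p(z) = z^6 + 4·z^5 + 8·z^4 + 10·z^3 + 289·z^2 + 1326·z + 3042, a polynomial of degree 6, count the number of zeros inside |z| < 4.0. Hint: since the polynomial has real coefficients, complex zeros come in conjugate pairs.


The zeros of p are: (-2 + 3i), (-2 - 3i), (-3 + 2i), (-3 - 2i), (3 + 3i), (3 - 3i).
Their magnitudes are: 3.606, 3.606, 3.606, 3.606, 4.243, 4.243.
Zeros with |z| < R = 4.0: (-2 + 3i), (-2 - 3i), (-3 + 2i), (-3 - 2i).
Count = 4.
By the argument principle, (1/2πi) ∮_{|z|=R} p'(z)/p(z) dz equals exactly this count.

Number of zeros inside |z| < 4.0: 4.


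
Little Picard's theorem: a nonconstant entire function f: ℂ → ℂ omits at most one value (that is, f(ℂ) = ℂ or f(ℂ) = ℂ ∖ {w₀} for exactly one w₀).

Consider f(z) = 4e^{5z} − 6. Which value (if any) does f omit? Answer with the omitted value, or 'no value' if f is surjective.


Little Picard bounds the complement of f(ℂ) to at most one point.
e^{5z} is never zero on ℂ, so 4·e^{5z} takes every value in ℂ ∖ {0}. Adding -6 shifts the range to ℂ ∖ {-6}. Thus f omits exactly the value -6.

Omitted value: -6.


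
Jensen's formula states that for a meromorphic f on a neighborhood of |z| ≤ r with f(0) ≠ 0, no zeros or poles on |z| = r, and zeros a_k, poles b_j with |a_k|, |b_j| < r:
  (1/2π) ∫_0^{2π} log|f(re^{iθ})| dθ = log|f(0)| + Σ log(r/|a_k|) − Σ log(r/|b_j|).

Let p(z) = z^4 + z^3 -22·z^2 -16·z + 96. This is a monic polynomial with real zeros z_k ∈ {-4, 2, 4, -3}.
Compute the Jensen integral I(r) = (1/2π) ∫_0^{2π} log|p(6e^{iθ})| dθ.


Zeros: -4, -3, 2, 4; r = 6.
Inside |z| < r: -4, -3, 2, 4. Outside (|z| ≥ r): ∅.
p(0) = 96, so log|p(0)| = log(96) = 4.5643.
Apply Jensen: I(r) = log|p(0)| + Σ_k log(r/|z_k|), summed over zeros inside |z| < r.
  log(r/|z_k|) for z_k = -4: log(6/4) = 0.4055
  log(r/|z_k|) for z_k = 2: log(6/2) = 1.0986
  log(r/|z_k|) for z_k = 4: log(6/4) = 0.4055
  log(r/|z_k|) for z_k = -3: log(6/3) = 0.6931
Sum over inside zeros: 2.6027.
I(r) = log|p(0)| + (inside sum) = 4.5643 + 2.6027 = 7.1670.
Closed form (all zeros inside, monic): I(r) = n·log(r) = 4·log(6) = 7.1670. ✓

I(r) ≈ 7.1670.


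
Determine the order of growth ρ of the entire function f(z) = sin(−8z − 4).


sin(w) is a linear combination of e^{iw} and e^{−iw} (or e^w, e^{−w} in the hyperbolic case), so |sin(w)| ≤ e^{|w|}. With w = −8z − 4, |w| ≤ 8|z| + 4 = 8r + 4 on |z| = r, giving M(r) ≤ e^{8r + 4}, so ρ ≤ 1. On a suitable ray (z = it for sin/cos; z = t for sinh/cosh, t real → ∞), |sin(−8z − 4)| grows like e^{8|t|}/2, so ρ ≥ 1. Hence ρ = 1.
Therefore ρ = 1.

Order ρ = 1.


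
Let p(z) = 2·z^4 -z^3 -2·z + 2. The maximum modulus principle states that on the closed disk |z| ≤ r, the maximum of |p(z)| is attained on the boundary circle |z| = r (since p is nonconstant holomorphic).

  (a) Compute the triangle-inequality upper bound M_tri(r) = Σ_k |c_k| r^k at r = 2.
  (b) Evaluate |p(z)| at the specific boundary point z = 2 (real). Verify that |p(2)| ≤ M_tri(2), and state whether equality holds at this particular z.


Coefficients: c_0 = 2, c_1 = -2, c_2 = 0, c_3 = -1, c_4 = 2. Radius r = 2.
Part (a). Triangle bound: M_tri(r) = Σ_k |c_k| r^k
  = |2|·2^0 + |-2|·2^1 + |0|·2^2 + |-1|·2^3 + |2|·2^4
  = 2 + 4 + 0 + 8 + 32 = 46.
This bounds M(r) := max_{|z|=r} |p(z)| from above; equality holds iff all terms c_k z^k can be made to align in phase at a single z on |z|=r.
Part (b). At z = 2 (real, on the circle |z| = r):
  p(2) = (2)·2^0 + (-2)·2^1 + (0)·2^2 + (-1)·2^3 + (2)·2^4 = 22.
  |p(2)| = 22.
Check: |p(2)| = 22 ≤ 46 = M_tri(2). ✓ Equality does not hold at z = 2 (the coefficients have mixed signs, so the terms do not all align in phase there).

M_tri(2) = 46; |p(2)| = 22; equality at z=2: no.


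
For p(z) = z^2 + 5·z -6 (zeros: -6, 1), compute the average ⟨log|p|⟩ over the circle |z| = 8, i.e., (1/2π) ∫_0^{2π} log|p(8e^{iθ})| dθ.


Zeros: -6, 1; r = 8.
Inside |z| < r: -6, 1. Outside (|z| ≥ r): ∅.
p(0) = -6, so log|p(0)| = log(6) = 1.7918.
Apply Jensen: I(r) = log|p(0)| + Σ_k log(r/|z_k|), summed over zeros inside |z| < r.
  log(r/|z_k|) for z_k = -6: log(8/6) = 0.2877
  log(r/|z_k|) for z_k = 1: log(8/1) = 2.0794
Sum over inside zeros: 2.3671.
I(r) = log|p(0)| + (inside sum) = 1.7918 + 2.3671 = 4.1589.
Closed form (all zeros inside, monic): I(r) = n·log(r) = 2·log(8) = 4.1589. ✓

I(r) ≈ 4.1589.


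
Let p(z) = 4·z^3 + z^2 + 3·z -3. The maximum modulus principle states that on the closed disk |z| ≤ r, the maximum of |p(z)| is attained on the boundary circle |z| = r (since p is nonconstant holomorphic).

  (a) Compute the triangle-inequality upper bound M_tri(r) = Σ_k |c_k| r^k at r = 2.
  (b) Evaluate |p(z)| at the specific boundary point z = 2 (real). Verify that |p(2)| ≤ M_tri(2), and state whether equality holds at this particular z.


Coefficients: c_0 = -3, c_1 = 3, c_2 = 1, c_3 = 4. Radius r = 2.
Part (a). Triangle bound: M_tri(r) = Σ_k |c_k| r^k
  = |-3|·2^0 + |3|·2^1 + |1|·2^2 + |4|·2^3
  = 3 + 6 + 4 + 32 = 45.
This bounds M(r) := max_{|z|=r} |p(z)| from above; equality holds iff all terms c_k z^k can be made to align in phase at a single z on |z|=r.
Part (b). At z = 2 (real, on the circle |z| = r):
  p(2) = (-3)·2^0 + (3)·2^1 + (1)·2^2 + (4)·2^3 = 39.
  |p(2)| = 39.
Check: |p(2)| = 39 ≤ 45 = M_tri(2). ✓ Equality does not hold at z = 2 (the coefficients have mixed signs, so the terms do not all align in phase there).

M_tri(2) = 45; |p(2)| = 39; equality at z=2: no.


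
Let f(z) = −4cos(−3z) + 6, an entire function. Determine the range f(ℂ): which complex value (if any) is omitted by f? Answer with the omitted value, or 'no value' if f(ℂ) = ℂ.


Little Picard bounds the complement of f(ℂ) to at most one point.
cos is entire and surjective onto ℂ: for every w ∈ ℂ, cos(ζ) = w has a solution ζ ∈ ℂ (e.g., via the complex inverse arccos). With ζ = −3z this gives z = ζ/(-3). Then -4·cos(−3z) takes every value in -4·ℂ = ℂ, and adding 6 is a bijection of ℂ. So f is surjective and omits no value. (Note: only on the real line is cos bounded by [−1, 1].)

Omitted value: no value.


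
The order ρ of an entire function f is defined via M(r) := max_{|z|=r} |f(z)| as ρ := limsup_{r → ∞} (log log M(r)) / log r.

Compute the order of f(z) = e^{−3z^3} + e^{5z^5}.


Each summand is entire of order 3 and 5 respectively (as in the single-exponential case). The order of a sum is at most the max of the orders, so ρ ≤ 5. For the lower bound: on |z|=r choose arg z so that 5z^5 is real positive; then |e^{5z^5}| = e^{5r^5} while |e^{-3z^3}| ≤ e^{3r^3} = o(e^{5r^5}). So |f| ≥ e^{5r^5}(1 − o(1)) and ρ ≥ 5. Hence ρ = max(3, 5) = 5.
Therefore ρ = 5.

Order ρ = 5.


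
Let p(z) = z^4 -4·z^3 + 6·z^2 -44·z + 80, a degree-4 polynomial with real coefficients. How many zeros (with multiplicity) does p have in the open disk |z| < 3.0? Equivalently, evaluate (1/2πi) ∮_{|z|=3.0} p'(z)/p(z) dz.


The zeros of p are: 2, (-1 + 3i), (-1 - 3i), 4.
Their magnitudes are: 2, 3.162, 3.162, 4.
Zeros with |z| < R = 3.0: 2.
Count = 1.
By the argument principle, (1/2πi) ∮_{|z|=R} p'(z)/p(z) dz equals exactly this count.

Number of zeros inside |z| < 3.0: 1.


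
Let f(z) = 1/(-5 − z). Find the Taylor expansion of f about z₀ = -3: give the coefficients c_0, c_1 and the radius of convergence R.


Let w = z − z₀, so z = z₀ + w.
Then -5 − z = -5 − (z₀ + w) = (-5 − z₀) − w = -2 − w.
f(z) = 1/(-2 − w) = (1/(-2)) · 1/(1 − w/(-2)) = Σ_{n≥0} w^n / (-2)^(n+1).
So c_n = 1/(-2)^(n+1):
  c_0 = 1/(-2)^1 = -1/2.
  c_1 = 1/(-2)^2 = 1/4.
The series is valid for |w/d| < 1, i.e. |z − z₀| < |d|.
Radius of convergence: R = |-5 − z₀| = |-2| = 2 (distance from z₀ to the singularity z = -5).

c_0 = -1/2, c_1 = 1/4; R = 2.


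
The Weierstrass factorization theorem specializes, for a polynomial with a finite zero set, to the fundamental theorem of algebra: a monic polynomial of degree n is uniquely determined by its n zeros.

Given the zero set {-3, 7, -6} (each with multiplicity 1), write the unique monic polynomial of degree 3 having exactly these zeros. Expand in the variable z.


The polynomial is p(z) = ∏_{α ∈ S} (z − α), where S = {-3, 7, -6}.
Expanding the product yields: p(z) = z^3 + 2·z^2 -45·z -126.
The resulting polynomial has degree 3 and real coefficients as required.

p(z) = z^3 + 2·z^2 -45·z -126.


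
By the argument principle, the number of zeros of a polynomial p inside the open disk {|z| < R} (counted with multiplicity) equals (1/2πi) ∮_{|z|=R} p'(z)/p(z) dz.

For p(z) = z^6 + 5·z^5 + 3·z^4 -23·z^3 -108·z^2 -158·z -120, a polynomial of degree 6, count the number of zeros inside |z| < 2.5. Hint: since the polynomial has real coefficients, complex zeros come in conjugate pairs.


The zeros of p are: (-1 + 1i), (-1 - 1i), 3, -4, (-1 + 2i), (-1 - 2i).
Their magnitudes are: 1.414, 1.414, 3, 4, 2.236, 2.236.
Zeros with |z| < R = 2.5: (-1 + 1i), (-1 - 1i), (-1 + 2i), (-1 - 2i).
Count = 4.
By the argument principle, (1/2πi) ∮_{|z|=R} p'(z)/p(z) dz equals exactly this count.

Number of zeros inside |z| < 2.5: 4.


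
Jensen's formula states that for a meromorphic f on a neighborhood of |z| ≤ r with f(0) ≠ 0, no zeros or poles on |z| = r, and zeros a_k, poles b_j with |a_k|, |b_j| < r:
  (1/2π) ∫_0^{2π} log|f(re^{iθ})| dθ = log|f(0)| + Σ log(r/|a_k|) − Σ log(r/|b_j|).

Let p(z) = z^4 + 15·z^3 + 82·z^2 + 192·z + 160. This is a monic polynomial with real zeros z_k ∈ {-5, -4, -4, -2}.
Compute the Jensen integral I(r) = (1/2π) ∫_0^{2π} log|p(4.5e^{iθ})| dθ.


Zeros: -5, -4, -4, -2; r = 4.5.
Inside |z| < r: -4, -4, -2. Outside (|z| ≥ r): -5.
p(0) = 160, so log|p(0)| = log(160) = 5.0752.
Apply Jensen: I(r) = log|p(0)| + Σ_k log(r/|z_k|), summed over zeros inside |z| < r.
  log(r/|z_k|) for z_k = -4: log(4.5/4) = 0.1178
  log(r/|z_k|) for z_k = -4: log(4.5/4) = 0.1178
  log(r/|z_k|) for z_k = -2: log(4.5/2) = 0.8109
  Outside zeros (-5) contribute nothing to the Jensen sum.
Sum over inside zeros: 1.0465.
I(r) = log|p(0)| + (inside sum) = 5.0752 + 1.0465 = 6.1217.
Note: since some zeros are outside |z| ≤ r, the simplified n·log(r) form does NOT apply — only the inside zeros contribute.

I(r) ≈ 6.1217.


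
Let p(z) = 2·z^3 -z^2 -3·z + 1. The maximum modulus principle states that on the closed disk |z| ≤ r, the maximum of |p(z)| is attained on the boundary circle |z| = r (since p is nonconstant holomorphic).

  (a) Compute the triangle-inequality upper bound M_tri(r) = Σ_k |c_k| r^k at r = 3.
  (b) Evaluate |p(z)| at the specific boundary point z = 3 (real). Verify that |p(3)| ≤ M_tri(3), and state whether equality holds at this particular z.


Coefficients: c_0 = 1, c_1 = -3, c_2 = -1, c_3 = 2. Radius r = 3.
Part (a). Triangle bound: M_tri(r) = Σ_k |c_k| r^k
  = |1|·3^0 + |-3|·3^1 + |-1|·3^2 + |2|·3^3
  = 1 + 9 + 9 + 54 = 73.
This bounds M(r) := max_{|z|=r} |p(z)| from above; equality holds iff all terms c_k z^k can be made to align in phase at a single z on |z|=r.
Part (b). At z = 3 (real, on the circle |z| = r):
  p(3) = (1)·3^0 + (-3)·3^1 + (-1)·3^2 + (2)·3^3 = 37.
  |p(3)| = 37.
Check: |p(3)| = 37 ≤ 73 = M_tri(3). ✓ Equality does not hold at z = 3 (the coefficients have mixed signs, so the terms do not all align in phase there).

M_tri(3) = 73; |p(3)| = 37; equality at z=3: no.


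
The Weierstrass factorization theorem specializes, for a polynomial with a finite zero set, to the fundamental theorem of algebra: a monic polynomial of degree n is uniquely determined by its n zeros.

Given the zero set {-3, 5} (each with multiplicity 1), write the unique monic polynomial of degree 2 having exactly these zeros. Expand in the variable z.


The polynomial is p(z) = ∏_{α ∈ S} (z − α), where S = {-3, 5}.
Expanding the product yields: p(z) = z^2 -2·z -15.
The resulting polynomial has degree 2 and real coefficients as required.

p(z) = z^2 -2·z -15.


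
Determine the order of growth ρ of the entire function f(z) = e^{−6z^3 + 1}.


|e^{−6z^3 + 1}| = e^{Re(-6·z^3) + 1} ≤ e^{6|z|^3 + 1} = e^{6r^3 + 1} on |z| = r, so ρ ≤ 3. Choosing z on |z|=r so that -6·z^3 is real positive (always possible by picking arg z appropriately) gives |f(z)| = e^{6r^3 + 1}, matching the bound. The additive constant 1 does not affect log log M(r) ~ 3·log r. Hence ρ = 3.
Therefore ρ = 3.

Order ρ = 3.


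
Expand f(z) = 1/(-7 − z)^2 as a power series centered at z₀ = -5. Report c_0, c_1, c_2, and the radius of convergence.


Let w = z − z₀, so z = z₀ + w.
Then -7 − z = -7 − (z₀ + w) = (-7 − z₀) − w = -2 − w.
f(z) = 1/(-2 − w)^2 = (1/(-2)^2) · (1 − w/(-2))^{−2}.
By the binomial series (1−u)^{−2} = Σ_{n≥0} C(n+1, 1) u^n for |u|<1, with u = w/(-2):
  c_n = C(n+1, 1) / (-2)^(n+2).
  c_0 = 1/(-2)^2 = 1/4.
  c_1 = 2/(-2)^3 = -1/4.
  c_2 = 3/(-2)^4 = 3/16.
The series is valid for |w/d| < 1, i.e. |z − z₀| < |d|.
Radius of convergence: R = |-7 − z₀| = |-2| = 2 (distance from z₀ to the singularity z = -7).

c_0 = 1/4, c_1 = -1/4, c_2 = 3/16; R = 2.


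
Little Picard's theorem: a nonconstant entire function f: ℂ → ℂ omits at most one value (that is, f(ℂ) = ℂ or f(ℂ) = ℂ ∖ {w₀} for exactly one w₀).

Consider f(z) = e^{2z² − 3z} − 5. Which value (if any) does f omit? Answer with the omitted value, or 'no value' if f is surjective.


Little Picard bounds the complement of f(ℂ) to at most one point.
The exponent g(z) = 2z² − 3z is a nonconstant polynomial, hence surjective onto ℂ. So e^{g(z)} takes every value in {e^w : w ∈ ℂ} = ℂ ∖ {0}. Adding -5 shifts the range to ℂ ∖ {-5}. f omits exactly -5.

Omitted value: -5.


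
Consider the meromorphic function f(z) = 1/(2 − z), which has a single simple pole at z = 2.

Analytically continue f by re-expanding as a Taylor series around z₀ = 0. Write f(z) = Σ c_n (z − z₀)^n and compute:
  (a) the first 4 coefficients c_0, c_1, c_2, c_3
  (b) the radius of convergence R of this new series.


Let w = z − z₀, so z = z₀ + w.
Then 2 − z = 2 − (z₀ + w) = (2 − z₀) − w = 2 − w.
f(z) = 1/(2 − w) = (1/(2)) · 1/(1 − w/(2)) = Σ_{n≥0} w^n / (2)^(n+1).
So c_n = 1/(2)^(n+1):
  c_0 = 1/(2)^1 = 1/2.
  c_1 = 1/(2)^2 = 1/4.
  c_2 = 1/(2)^3 = 1/8.
  c_3 = 1/(2)^4 = 1/16.
The series is valid for |w/d| < 1, i.e. |z − z₀| < |d|.
Radius of convergence: R = |2 − z₀| = |2| = 2 (distance from z₀ to the singularity z = 2).

c_0 = 1/2, c_1 = 1/4, c_2 = 1/8, c_3 = 1/16; R = 2.


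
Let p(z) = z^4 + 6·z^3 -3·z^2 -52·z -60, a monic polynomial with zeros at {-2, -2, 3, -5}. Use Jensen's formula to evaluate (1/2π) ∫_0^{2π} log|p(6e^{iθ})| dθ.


Zeros: -5, -2, -2, 3; r = 6.
Inside |z| < r: -5, -2, -2, 3. Outside (|z| ≥ r): ∅.
p(0) = -60, so log|p(0)| = log(60) = 4.0943.
Apply Jensen: I(r) = log|p(0)| + Σ_k log(r/|z_k|), summed over zeros inside |z| < r.
  log(r/|z_k|) for z_k = -2: log(6/2) = 1.0986
  log(r/|z_k|) for z_k = -2: log(6/2) = 1.0986
  log(r/|z_k|) for z_k = 3: log(6/3) = 0.6931
  log(r/|z_k|) for z_k = -5: log(6/5) = 0.1823
Sum over inside zeros: 3.0727.
I(r) = log|p(0)| + (inside sum) = 4.0943 + 3.0727 = 7.1670.
Closed form (all zeros inside, monic): I(r) = n·log(r) = 4·log(6) = 7.1670. ✓

I(r) ≈ 7.1670.


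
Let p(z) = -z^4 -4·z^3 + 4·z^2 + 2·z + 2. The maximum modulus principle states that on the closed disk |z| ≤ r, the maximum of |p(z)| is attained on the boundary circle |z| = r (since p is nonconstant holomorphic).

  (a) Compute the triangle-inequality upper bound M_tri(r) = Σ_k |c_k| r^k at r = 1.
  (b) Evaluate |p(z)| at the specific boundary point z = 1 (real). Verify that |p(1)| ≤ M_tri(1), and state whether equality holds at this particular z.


Coefficients: c_0 = 2, c_1 = 2, c_2 = 4, c_3 = -4, c_4 = -1. Radius r = 1.
Part (a). Triangle bound: M_tri(r) = Σ_k |c_k| r^k
  = |2|·1^0 + |2|·1^1 + |4|·1^2 + |-4|·1^3 + |-1|·1^4
  = 2 + 2 + 4 + 4 + 1 = 13.
This bounds M(r) := max_{|z|=r} |p(z)| from above; equality holds iff all terms c_k z^k can be made to align in phase at a single z on |z|=r.
Part (b). At z = 1 (real, on the circle |z| = r):
  p(1) = (2)·1^0 + (2)·1^1 + (4)·1^2 + (-4)·1^3 + (-1)·1^4 = 3.
  |p(1)| = 3.
Check: |p(1)| = 3 ≤ 13 = M_tri(1). ✓ Equality does not hold at z = 1 (the coefficients have mixed signs, so the terms do not all align in phase there).

M_tri(1) = 13; |p(1)| = 3; equality at z=1: no.


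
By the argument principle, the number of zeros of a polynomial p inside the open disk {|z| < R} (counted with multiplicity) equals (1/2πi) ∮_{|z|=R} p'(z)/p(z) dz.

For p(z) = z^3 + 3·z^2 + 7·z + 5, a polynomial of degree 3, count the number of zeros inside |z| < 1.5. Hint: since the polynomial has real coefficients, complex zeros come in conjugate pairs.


The zeros of p are: -1, (-1 + 2i), (-1 - 2i).
Their magnitudes are: 1, 2.236, 2.236.
Zeros with |z| < R = 1.5: -1.
Count = 1.
By the argument principle, (1/2πi) ∮_{|z|=R} p'(z)/p(z) dz equals exactly this count.

Number of zeros inside |z| < 1.5: 1.


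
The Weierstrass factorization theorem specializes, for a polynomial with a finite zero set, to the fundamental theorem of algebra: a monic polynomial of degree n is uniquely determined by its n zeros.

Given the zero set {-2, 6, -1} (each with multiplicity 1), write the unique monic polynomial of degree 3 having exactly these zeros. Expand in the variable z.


The polynomial is p(z) = ∏_{α ∈ S} (z − α), where S = {-2, 6, -1}.
Expanding the product yields: p(z) = z^3 -3·z^2 -16·z -12.
The resulting polynomial has degree 3 and real coefficients as required.

p(z) = z^3 -3·z^2 -16·z -12.


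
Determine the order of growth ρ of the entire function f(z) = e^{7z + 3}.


|e^{7z + 3}| = e^{Re(7·z) + 3} ≤ e^{7|z|^1 + 3} = e^{7r^1 + 3} on |z| = r, so ρ ≤ 1. Choosing z on |z|=r so that 7·z is real positive (always possible by picking arg z appropriately) gives |f(z)| = e^{7r^1 + 3}, matching the bound. The additive constant 3 does not affect log log M(r) ~ 1·log r. Hence ρ = 1.
Therefore ρ = 1.

Order ρ = 1.


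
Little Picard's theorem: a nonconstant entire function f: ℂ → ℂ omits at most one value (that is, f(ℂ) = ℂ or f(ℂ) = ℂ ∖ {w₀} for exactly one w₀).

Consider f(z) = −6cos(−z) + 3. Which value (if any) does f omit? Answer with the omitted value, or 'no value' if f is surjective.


Little Picard bounds the complement of f(ℂ) to at most one point.
cos is entire and surjective onto ℂ: for every w ∈ ℂ, cos(ζ) = w has a solution ζ ∈ ℂ (e.g., via the complex inverse arccos). With ζ = −z this gives z = ζ/(-1). Then -6·cos(−z) takes every value in -6·ℂ = ℂ, and adding 3 is a bijection of ℂ. So f is surjective and omits no value. (Note: only on the real line is cos bounded by [−1, 1].)

Omitted value: no value.


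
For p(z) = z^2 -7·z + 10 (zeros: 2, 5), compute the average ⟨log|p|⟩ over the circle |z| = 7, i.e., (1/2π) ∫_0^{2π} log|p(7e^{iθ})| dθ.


Zeros: 2, 5; r = 7.
Inside |z| < r: 2, 5. Outside (|z| ≥ r): ∅.
p(0) = 10, so log|p(0)| = log(10) = 2.3026.
Apply Jensen: I(r) = log|p(0)| + Σ_k log(r/|z_k|), summed over zeros inside |z| < r.
  log(r/|z_k|) for z_k = 2: log(7/2) = 1.2528
  log(r/|z_k|) for z_k = 5: log(7/5) = 0.3365
Sum over inside zeros: 1.5892.
I(r) = log|p(0)| + (inside sum) = 2.3026 + 1.5892 = 3.8918.
Closed form (all zeros inside, monic): I(r) = n·log(r) = 2·log(7) = 3.8918. ✓

I(r) ≈ 3.8918.


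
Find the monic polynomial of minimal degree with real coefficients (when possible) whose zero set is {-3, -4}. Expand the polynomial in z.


The polynomial is p(z) = ∏_{α ∈ S} (z − α), where S = {-3, -4}.
Expanding the product yields: p(z) = z^2 + 7·z + 12.
The resulting polynomial has degree 2 and real coefficients as required.

p(z) = z^2 + 7·z + 12.


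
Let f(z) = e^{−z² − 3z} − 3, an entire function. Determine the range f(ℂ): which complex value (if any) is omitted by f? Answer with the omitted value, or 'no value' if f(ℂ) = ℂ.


Little Picard bounds the complement of f(ℂ) to at most one point.
The exponent g(z) = −z² − 3z is a nonconstant polynomial, hence surjective onto ℂ. So e^{g(z)} takes every value in {e^w : w ∈ ℂ} = ℂ ∖ {0}. Adding -3 shifts the range to ℂ ∖ {-3}. f omits exactly -3.

Omitted value: -3.


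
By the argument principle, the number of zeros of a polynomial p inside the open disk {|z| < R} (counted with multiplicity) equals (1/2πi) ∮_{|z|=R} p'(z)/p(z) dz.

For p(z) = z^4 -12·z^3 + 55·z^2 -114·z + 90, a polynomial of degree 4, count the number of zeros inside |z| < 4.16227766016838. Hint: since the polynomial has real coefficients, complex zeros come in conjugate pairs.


The zeros of p are: 3, 3, (3 + 1i), (3 - 1i).
Their magnitudes are: 3, 3, 3.162, 3.162.
Zeros with |z| < R = 4.16227766016838: 3, 3, (3 + 1i), (3 - 1i).
Count = 4.
By the argument principle, (1/2πi) ∮_{|z|=R} p'(z)/p(z) dz equals exactly this count.

Number of zeros inside |z| < 4.16227766016838: 4.


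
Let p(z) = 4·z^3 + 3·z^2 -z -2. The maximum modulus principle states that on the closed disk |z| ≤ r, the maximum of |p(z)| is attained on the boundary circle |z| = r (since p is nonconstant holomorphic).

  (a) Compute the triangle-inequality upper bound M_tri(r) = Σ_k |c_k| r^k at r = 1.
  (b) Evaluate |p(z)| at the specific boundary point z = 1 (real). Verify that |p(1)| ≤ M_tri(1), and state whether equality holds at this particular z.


Coefficients: c_0 = -2, c_1 = -1, c_2 = 3, c_3 = 4. Radius r = 1.
Part (a). Triangle bound: M_tri(r) = Σ_k |c_k| r^k
  = |-2|·1^0 + |-1|·1^1 + |3|·1^2 + |4|·1^3
  = 2 + 1 + 3 + 4 = 10.
This bounds M(r) := max_{|z|=r} |p(z)| from above; equality holds iff all terms c_k z^k can be made to align in phase at a single z on |z|=r.
Part (b). At z = 1 (real, on the circle |z| = r):
  p(1) = (-2)·1^0 + (-1)·1^1 + (3)·1^2 + (4)·1^3 = 4.
  |p(1)| = 4.
Check: |p(1)| = 4 ≤ 10 = M_tri(1). ✓ Equality does not hold at z = 1 (the coefficients have mixed signs, so the terms do not all align in phase there).

M_tri(1) = 10; |p(1)| = 4; equality at z=1: no.


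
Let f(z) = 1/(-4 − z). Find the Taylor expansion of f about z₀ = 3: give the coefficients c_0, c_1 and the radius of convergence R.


Let w = z − z₀, so z = z₀ + w.
Then -4 − z = -4 − (z₀ + w) = (-4 − z₀) − w = -7 − w.
f(z) = 1/(-7 − w) = (1/(-7)) · 1/(1 − w/(-7)) = Σ_{n≥0} w^n / (-7)^(n+1).
So c_n = 1/(-7)^(n+1):
  c_0 = 1/(-7)^1 = -1/7.
  c_1 = 1/(-7)^2 = 1/49.
The series is valid for |w/d| < 1, i.e. |z − z₀| < |d|.
Radius of convergence: R = |-4 − z₀| = |-7| = 7 (distance from z₀ to the singularity z = -4).

c_0 = -1/7, c_1 = 1/49; R = 7.


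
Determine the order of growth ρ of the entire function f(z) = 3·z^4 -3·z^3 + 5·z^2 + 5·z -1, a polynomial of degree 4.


|f(z)| ≤ Σ|c_k|·r^k = O(r^4) as r → ∞. Polynomial growth is O(e^{r^ε}) for every ε > 0 (since r^4/e^{r^ε} → 0), so ρ ≤ ε for all ε > 0, i.e. ρ = 0. Every nonconstant polynomial has order 0.
Therefore ρ = 0.

Order ρ = 0.


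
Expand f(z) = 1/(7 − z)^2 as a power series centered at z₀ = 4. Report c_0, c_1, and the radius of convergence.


Let w = z − z₀, so z = z₀ + w.
Then 7 − z = 7 − (z₀ + w) = (7 − z₀) − w = 3 − w.
f(z) = 1/(3 − w)^2 = (1/(3)^2) · (1 − w/(3))^{−2}.
By the binomial series (1−u)^{−2} = Σ_{n≥0} C(n+1, 1) u^n for |u|<1, with u = w/(3):
  c_n = C(n+1, 1) / (3)^(n+2).
  c_0 = 1/(3)^2 = 1/9.
  c_1 = 2/(3)^3 = 2/27.
The series is valid for |w/d| < 1, i.e. |z − z₀| < |d|.
Radius of convergence: R = |7 − z₀| = |3| = 3 (distance from z₀ to the singularity z = 7).

c_0 = 1/9, c_1 = 2/27; R = 3.


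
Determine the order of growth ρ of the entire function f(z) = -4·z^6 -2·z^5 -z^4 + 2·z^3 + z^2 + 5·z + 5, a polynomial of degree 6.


|f(z)| ≤ Σ|c_k|·r^k = O(r^6) as r → ∞. Polynomial growth is O(e^{r^ε}) for every ε > 0 (since r^6/e^{r^ε} → 0), so ρ ≤ ε for all ε > 0, i.e. ρ = 0. Every nonconstant polynomial has order 0.
Therefore ρ = 0.

Order ρ = 0.


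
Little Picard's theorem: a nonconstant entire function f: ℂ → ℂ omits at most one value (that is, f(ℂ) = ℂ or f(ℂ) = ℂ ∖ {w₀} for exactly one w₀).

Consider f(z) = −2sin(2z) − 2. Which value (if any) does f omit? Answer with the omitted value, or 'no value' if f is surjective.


Little Picard bounds the complement of f(ℂ) to at most one point.
sin is entire and surjective onto ℂ: for every w ∈ ℂ, sin(ζ) = w has a solution ζ ∈ ℂ (e.g., via the complex inverse arcsin). With ζ = 2z this gives z = ζ/(2). Then -2·sin(2z) takes every value in -2·ℂ = ℂ, and adding -2 is a bijection of ℂ. So f is surjective and omits no value. (Note: only on the real line is sin bounded by [−1, 1].)

Omitted value: no value.


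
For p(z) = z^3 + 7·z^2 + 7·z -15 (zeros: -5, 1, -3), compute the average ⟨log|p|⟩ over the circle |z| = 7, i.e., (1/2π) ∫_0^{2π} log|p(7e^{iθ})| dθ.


Zeros: -5, -3, 1; r = 7.
Inside |z| < r: -5, -3, 1. Outside (|z| ≥ r): ∅.
p(0) = -15, so log|p(0)| = log(15) = 2.7081.
Apply Jensen: I(r) = log|p(0)| + Σ_k log(r/|z_k|), summed over zeros inside |z| < r.
  log(r/|z_k|) for z_k = -5: log(7/5) = 0.3365
  log(r/|z_k|) for z_k = 1: log(7/1) = 1.9459
  log(r/|z_k|) for z_k = -3: log(7/3) = 0.8473
Sum over inside zeros: 3.1297.
I(r) = log|p(0)| + (inside sum) = 2.7081 + 3.1297 = 5.8377.
Closed form (all zeros inside, monic): I(r) = n·log(r) = 3·log(7) = 5.8377. ✓

I(r) ≈ 5.8377.


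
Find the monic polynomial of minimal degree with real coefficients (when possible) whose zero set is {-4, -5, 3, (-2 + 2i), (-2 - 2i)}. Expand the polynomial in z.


The polynomial is p(z) = ∏_{α ∈ S} (z − α), where S = {-4, -5, 3, (-2 + 2i), (-2 - 2i)}.
Expanding the product yields: p(z) = z^5 + 10·z^4 + 25·z^3 -40·z^2 -296·z -480.
Note conjugate pairs combine to real quadratics: (z − (-2+2i))(z − (-2−2i)) = z² + 4z + 8.
The resulting polynomial has degree 5 and real coefficients as required.

p(z) = z^5 + 10·z^4 + 25·z^3 -40·z^2 -296·z -480.


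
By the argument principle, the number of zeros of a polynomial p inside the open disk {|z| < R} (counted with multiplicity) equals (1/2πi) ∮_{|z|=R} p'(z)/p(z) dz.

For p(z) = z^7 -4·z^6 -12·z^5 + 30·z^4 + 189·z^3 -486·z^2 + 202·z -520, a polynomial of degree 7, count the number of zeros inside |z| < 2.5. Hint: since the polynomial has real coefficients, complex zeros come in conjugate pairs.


The zeros of p are: (-3 + 2i), (-3 - 2i), (3 + 1i), (3 - 1i), (0 + 1i), (0 - 1i), 4.
Their magnitudes are: 3.606, 3.606, 3.162, 3.162, 1, 1, 4.
Zeros with |z| < R = 2.5: (0 + 1i), (0 - 1i).
Count = 2.
By the argument principle, (1/2πi) ∮_{|z|=R} p'(z)/p(z) dz equals exactly this count.

Number of zeros inside |z| < 2.5: 2.


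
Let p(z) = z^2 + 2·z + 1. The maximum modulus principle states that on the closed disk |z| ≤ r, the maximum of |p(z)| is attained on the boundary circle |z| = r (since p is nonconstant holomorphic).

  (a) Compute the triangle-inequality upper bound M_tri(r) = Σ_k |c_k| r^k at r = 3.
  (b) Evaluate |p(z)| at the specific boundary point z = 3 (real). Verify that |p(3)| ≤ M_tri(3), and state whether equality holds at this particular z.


Coefficients: c_0 = 1, c_1 = 2, c_2 = 1. Radius r = 3.
Part (a). Triangle bound: M_tri(r) = Σ_k |c_k| r^k
  = |1|·3^0 + |2|·3^1 + |1|·3^2
  = 1 + 6 + 9 = 16.
This bounds M(r) := max_{|z|=r} |p(z)| from above; equality holds iff all terms c_k z^k can be made to align in phase at a single z on |z|=r.
Part (b). At z = 3 (real, on the circle |z| = r):
  p(3) = (1)·3^0 + (2)·3^1 + (1)·3^2 = 16.
  |p(3)| = 16.
Since all nonzero coefficients share the same sign, |p(3)| = 16 = M_tri(3); the triangle bound is attained at z = 3, so in fact M(r) = 16.

M_tri(3) = 16; |p(3)| = 16; equality at z=3: yes.


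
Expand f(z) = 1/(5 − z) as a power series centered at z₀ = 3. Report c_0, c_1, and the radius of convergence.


Let w = z − z₀, so z = z₀ + w.
Then 5 − z = 5 − (z₀ + w) = (5 − z₀) − w = 2 − w.
f(z) = 1/(2 − w) = (1/(2)) · 1/(1 − w/(2)) = Σ_{n≥0} w^n / (2)^(n+1).
So c_n = 1/(2)^(n+1):
  c_0 = 1/(2)^1 = 1/2.
  c_1 = 1/(2)^2 = 1/4.
The series is valid for |w/d| < 1, i.e. |z − z₀| < |d|.
Radius of convergence: R = |5 − z₀| = |2| = 2 (distance from z₀ to the singularity z = 5).

c_0 = 1/2, c_1 = 1/4; R = 2.


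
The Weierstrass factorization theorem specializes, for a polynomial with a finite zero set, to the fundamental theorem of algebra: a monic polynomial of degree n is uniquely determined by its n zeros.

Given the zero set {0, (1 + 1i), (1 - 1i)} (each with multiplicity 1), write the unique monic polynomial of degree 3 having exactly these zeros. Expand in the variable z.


The polynomial is p(z) = ∏_{α ∈ S} (z − α), where S = {0, (1 + 1i), (1 - 1i)}.
Expanding the product yields: p(z) = z^3 -2·z^2 + 2·z.
Note conjugate pairs combine to real quadratics: (z − (1+1i))(z − (1−1i)) = z² − 2z + 2.
The resulting polynomial has degree 3 and real coefficients as required.

p(z) = z^3 -2·z^2 + 2·z.


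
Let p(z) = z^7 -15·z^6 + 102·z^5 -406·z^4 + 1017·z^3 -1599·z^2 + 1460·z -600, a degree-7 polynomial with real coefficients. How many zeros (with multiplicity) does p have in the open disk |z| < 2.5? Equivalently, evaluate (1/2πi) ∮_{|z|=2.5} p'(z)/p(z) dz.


The zeros of p are: (2 + 2i), (2 - 2i), (2 + 1i), (2 - 1i), (2 + 1i), (2 - 1i), 3.
Their magnitudes are: 2.828, 2.828, 2.236, 2.236, 2.236, 2.236, 3.
Zeros with |z| < R = 2.5: (2 + 1i), (2 - 1i), (2 + 1i), (2 - 1i).
Count = 4.
By the argument principle, (1/2πi) ∮_{|z|=R} p'(z)/p(z) dz equals exactly this count.

Number of zeros inside |z| < 2.5: 4.


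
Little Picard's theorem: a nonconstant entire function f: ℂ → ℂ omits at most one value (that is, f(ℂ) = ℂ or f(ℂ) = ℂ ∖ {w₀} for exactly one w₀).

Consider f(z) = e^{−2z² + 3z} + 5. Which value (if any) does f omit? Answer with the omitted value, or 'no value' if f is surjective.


Little Picard bounds the complement of f(ℂ) to at most one point.
The exponent g(z) = −2z² + 3z is a nonconstant polynomial, hence surjective onto ℂ. So e^{g(z)} takes every value in {e^w : w ∈ ℂ} = ℂ ∖ {0}. Adding 5 shifts the range to ℂ ∖ {5}. f omits exactly 5.

Omitted value: 5.


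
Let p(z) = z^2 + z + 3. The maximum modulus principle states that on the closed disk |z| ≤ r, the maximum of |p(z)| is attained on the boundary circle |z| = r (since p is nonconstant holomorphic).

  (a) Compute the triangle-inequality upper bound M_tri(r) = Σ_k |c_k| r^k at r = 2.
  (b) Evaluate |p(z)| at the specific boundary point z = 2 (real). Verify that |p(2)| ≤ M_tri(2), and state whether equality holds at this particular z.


Coefficients: c_0 = 3, c_1 = 1, c_2 = 1. Radius r = 2.
Part (a). Triangle bound: M_tri(r) = Σ_k |c_k| r^k
  = |3|·2^0 + |1|·2^1 + |1|·2^2
  = 3 + 2 + 4 = 9.
This bounds M(r) := max_{|z|=r} |p(z)| from above; equality holds iff all terms c_k z^k can be made to align in phase at a single z on |z|=r.
Part (b). At z = 2 (real, on the circle |z| = r):
  p(2) = (3)·2^0 + (1)·2^1 + (1)·2^2 = 9.
  |p(2)| = 9.
Since all nonzero coefficients share the same sign, |p(2)| = 9 = M_tri(2); the triangle bound is attained at z = 2, so in fact M(r) = 9.

M_tri(2) = 9; |p(2)| = 9; equality at z=2: yes.


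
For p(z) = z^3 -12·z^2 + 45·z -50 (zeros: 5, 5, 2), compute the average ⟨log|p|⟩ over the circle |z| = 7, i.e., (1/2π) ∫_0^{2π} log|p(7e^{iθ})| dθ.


Zeros: 2, 5, 5; r = 7.
Inside |z| < r: 2, 5, 5. Outside (|z| ≥ r): ∅.
p(0) = -50, so log|p(0)| = log(50) = 3.9120.
Apply Jensen: I(r) = log|p(0)| + Σ_k log(r/|z_k|), summed over zeros inside |z| < r.
  log(r/|z_k|) for z_k = 5: log(7/5) = 0.3365
  log(r/|z_k|) for z_k = 5: log(7/5) = 0.3365
  log(r/|z_k|) for z_k = 2: log(7/2) = 1.2528
Sum over inside zeros: 1.9257.
I(r) = log|p(0)| + (inside sum) = 3.9120 + 1.9257 = 5.8377.
Closed form (all zeros inside, monic): I(r) = n·log(r) = 3·log(7) = 5.8377. ✓

I(r) ≈ 5.8377.


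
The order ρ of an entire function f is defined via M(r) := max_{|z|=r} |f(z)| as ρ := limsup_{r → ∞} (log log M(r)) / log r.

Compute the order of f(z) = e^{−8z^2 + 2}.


|e^{−8z^2 + 2}| = e^{Re(-8·z^2) + 2} ≤ e^{8|z|^2 + 2} = e^{8r^2 + 2} on |z| = r, so ρ ≤ 2. Choosing z on |z|=r so that -8·z^2 is real positive (always possible by picking arg z appropriately) gives |f(z)| = e^{8r^2 + 2}, matching the bound. The additive constant 2 does not affect log log M(r) ~ 2·log r. Hence ρ = 2.
Therefore ρ = 2.

Order ρ = 2.


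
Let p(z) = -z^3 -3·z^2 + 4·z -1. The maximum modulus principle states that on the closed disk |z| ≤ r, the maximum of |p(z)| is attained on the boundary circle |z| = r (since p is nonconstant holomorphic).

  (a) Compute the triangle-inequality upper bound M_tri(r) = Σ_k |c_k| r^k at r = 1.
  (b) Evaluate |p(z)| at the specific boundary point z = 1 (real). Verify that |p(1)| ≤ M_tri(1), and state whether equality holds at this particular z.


Coefficients: c_0 = -1, c_1 = 4, c_2 = -3, c_3 = -1. Radius r = 1.
Part (a). Triangle bound: M_tri(r) = Σ_k |c_k| r^k
  = |-1|·1^0 + |4|·1^1 + |-3|·1^2 + |-1|·1^3
  = 1 + 4 + 3 + 1 = 9.
This bounds M(r) := max_{|z|=r} |p(z)| from above; equality holds iff all terms c_k z^k can be made to align in phase at a single z on |z|=r.
Part (b). At z = 1 (real, on the circle |z| = r):
  p(1) = (-1)·1^0 + (4)·1^1 + (-3)·1^2 + (-1)·1^3 = -1.
  |p(1)| = 1.
Check: |p(1)| = 1 ≤ 9 = M_tri(1). ✓ Equality does not hold at z = 1 (the coefficients have mixed signs, so the terms do not all align in phase there).

M_tri(1) = 9; |p(1)| = 1; equality at z=1: no.
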